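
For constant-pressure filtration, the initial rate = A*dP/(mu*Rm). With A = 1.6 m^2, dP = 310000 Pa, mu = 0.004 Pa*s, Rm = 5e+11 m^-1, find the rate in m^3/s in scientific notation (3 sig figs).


rate = A * dP / (mu * Rm)
rate = 1.6 * 310000 / (0.004 * 5e+11)
rate = 496000.0 / 2.000e+09
rate = 2.48e-04 m^3/s


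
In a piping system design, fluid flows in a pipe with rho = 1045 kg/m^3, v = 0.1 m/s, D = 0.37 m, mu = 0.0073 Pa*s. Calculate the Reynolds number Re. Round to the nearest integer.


Re = rho * v * D / mu
Re = 1045 * 0.1 * 0.37 / 0.0073
Re = 38.665 / 0.0073
Re = 5297


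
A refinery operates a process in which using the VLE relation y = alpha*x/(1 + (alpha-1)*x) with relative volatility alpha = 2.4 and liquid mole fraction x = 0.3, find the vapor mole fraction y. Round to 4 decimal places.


y = alpha*x / (1 + (alpha-1)*x)
y = 2.4*0.3 / (1 + (2.4-1)*0.3)
y = 0.72 / (1 + 0.42)
y = 0.72 / 1.42
y = 0.5070


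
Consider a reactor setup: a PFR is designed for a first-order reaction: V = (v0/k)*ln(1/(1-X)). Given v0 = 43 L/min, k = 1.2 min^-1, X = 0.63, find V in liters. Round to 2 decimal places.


V = (v0/k) * ln(1/(1-X))
V = (43/1.2) * ln(1/(1-0.63))
V = 35.833333 * ln(2.702703)
V = 35.833333 * 0.994252
V = 35.63 L


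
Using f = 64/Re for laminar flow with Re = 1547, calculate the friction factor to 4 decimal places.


f = 64 / Re
f = 64 / 1547
f = 0.0414


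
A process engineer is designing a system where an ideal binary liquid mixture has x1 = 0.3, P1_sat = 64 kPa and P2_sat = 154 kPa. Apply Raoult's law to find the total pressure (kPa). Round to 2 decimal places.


P = x1*P1_sat + x2*P2_sat
x2 = 1 - x1 = 1 - 0.3 = 0.7
P = 0.3*64 + 0.7*154
P = 19.2 + 107.8
P = 127.00 kPa


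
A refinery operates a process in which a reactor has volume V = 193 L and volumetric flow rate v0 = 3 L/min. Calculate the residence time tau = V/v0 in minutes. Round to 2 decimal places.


tau = V / v0
tau = 193 / 3
tau = 64.33 min


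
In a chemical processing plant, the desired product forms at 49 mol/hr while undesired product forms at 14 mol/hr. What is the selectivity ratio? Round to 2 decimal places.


S = desired product rate / undesired product rate
S = 49 / 14
S = 3.50


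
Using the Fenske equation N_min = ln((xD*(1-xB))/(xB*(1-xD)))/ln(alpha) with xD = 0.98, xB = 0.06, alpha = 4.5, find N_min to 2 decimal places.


N_min = ln((xD*(1-xB))/(xB*(1-xD))) / ln(alpha)
Numerator inside ln: 0.9212 / 0.0012 = 767.666667
ln(767.666667) = 6.643356
ln(alpha) = ln(4.5) = 1.504077
N_min = 6.643356 / 1.504077 = 4.42


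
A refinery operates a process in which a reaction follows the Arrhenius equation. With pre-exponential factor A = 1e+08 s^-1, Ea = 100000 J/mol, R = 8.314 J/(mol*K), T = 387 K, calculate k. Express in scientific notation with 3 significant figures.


k = A * exp(-Ea/(R*T))
k = 1e+08 * exp(-100000 / (8.314 * 387))
k = 1e+08 * exp(-31.079857)
k = 3.18e-06


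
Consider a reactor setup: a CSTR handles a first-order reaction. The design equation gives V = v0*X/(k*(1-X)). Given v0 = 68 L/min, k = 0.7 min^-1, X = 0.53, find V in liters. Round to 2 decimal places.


V = v0 * X / (k * (1 - X))
V = 68 * 0.53 / (0.7 * (1 - 0.53))
V = 36.04 / (0.7 * 0.47)
V = 36.04 / 0.329
V = 109.54 L


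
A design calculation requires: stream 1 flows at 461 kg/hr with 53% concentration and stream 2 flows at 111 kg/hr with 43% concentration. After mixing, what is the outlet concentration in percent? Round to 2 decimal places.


Mass balance on solute: F1*x1 + F2*x2 = F3*x3
F3 = F1 + F2 = 461 + 111 = 572 kg/hr
x3 = (F1*x1 + F2*x2)/F3
x3 = (461*0.53 + 111*0.43) / 572
x3 = 51.06%


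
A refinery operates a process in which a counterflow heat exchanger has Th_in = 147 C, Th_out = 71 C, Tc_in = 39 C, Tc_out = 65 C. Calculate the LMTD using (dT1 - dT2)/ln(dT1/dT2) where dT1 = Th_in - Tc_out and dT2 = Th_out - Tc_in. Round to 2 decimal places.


dT1 = Th_in - Tc_out = 147 - 65 = 82
dT2 = Th_out - Tc_in = 71 - 39 = 32
LMTD = (dT1 - dT2) / ln(dT1/dT2)
LMTD = (82 - 32) / ln(82/32)
LMTD = 53.14 K


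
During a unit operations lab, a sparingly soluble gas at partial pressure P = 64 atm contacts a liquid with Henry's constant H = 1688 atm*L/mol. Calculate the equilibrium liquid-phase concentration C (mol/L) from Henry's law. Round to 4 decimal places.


C = P / H
C = 64 / 1688
C = 0.0379 mol/L


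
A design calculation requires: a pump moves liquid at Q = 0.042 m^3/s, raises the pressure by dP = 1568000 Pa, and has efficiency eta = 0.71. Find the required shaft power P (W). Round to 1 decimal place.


P = Q * dP / eta
P = 0.042 * 1568000 / 0.71
P = 65856.0 / 0.71
P = 92754.9 W


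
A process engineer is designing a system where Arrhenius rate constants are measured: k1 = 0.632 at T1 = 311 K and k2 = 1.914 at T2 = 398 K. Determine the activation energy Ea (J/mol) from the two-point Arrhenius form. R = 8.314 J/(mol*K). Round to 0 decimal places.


Ea = R * ln(k2/k1) / (1/T1 - 1/T2)
ln(k2/k1) = ln(1.914/0.632) = 1.1080612
1/T1 - 1/T2 = 1/311 - 1/398 = 0.00070287127
Ea = 8.314 * 1.1080612 / 0.00070287127
Ea = 13107 J/mol


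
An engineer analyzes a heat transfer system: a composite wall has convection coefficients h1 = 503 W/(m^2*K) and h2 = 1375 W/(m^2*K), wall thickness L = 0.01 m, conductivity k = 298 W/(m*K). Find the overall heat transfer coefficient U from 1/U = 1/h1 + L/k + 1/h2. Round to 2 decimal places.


1/U = 1/h1 + L/k + 1/h2
1/U = 1/503 + 0.01/298 + 1/1375
1/U = 0.0019880716 + 3.3557e-05 + 0.0007272727
1/U = 0.0027489013
U = 363.78 W/(m^2*K)


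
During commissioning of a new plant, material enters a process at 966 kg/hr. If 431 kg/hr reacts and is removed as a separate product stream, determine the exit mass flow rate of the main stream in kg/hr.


Steady-state mass balance on the main outlet: F_out = F_in - F_removed
F_out = 966 - 431
F_out = 535 kg/hr


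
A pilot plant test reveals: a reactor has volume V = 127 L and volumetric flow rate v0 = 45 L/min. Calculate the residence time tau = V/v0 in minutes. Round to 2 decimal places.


tau = V / v0
tau = 127 / 45
tau = 2.82 min


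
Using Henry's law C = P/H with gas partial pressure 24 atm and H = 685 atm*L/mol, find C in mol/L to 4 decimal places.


C = P / H
C = 24 / 685
C = 0.0350 mol/L


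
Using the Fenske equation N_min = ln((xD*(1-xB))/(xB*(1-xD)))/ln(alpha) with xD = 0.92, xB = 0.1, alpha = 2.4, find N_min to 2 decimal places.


N_min = ln((xD*(1-xB))/(xB*(1-xD))) / ln(alpha)
Numerator inside ln: 0.828 / 0.008 = 103.5
ln(103.5) = 4.639572
ln(alpha) = ln(2.4) = 0.875469
N_min = 4.639572 / 0.875469 = 5.30


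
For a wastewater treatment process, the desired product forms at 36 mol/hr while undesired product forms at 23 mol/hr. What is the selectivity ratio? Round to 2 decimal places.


S = desired product rate / undesired product rate
S = 36 / 23
S = 1.57


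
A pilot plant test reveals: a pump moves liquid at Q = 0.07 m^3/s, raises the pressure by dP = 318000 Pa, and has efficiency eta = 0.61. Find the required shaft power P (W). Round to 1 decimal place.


P = Q * dP / eta
P = 0.07 * 318000 / 0.61
P = 22260.0 / 0.61
P = 36491.8 W


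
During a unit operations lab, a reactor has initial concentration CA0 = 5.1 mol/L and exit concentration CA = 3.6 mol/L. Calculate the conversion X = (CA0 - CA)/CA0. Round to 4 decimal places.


X = (CA0 - CA) / CA0
X = (5.1 - 3.6) / 5.1
X = 1.5 / 5.1
X = 0.2941


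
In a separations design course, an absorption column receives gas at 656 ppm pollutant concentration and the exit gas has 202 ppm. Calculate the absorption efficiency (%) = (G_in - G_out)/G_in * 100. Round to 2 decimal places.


Efficiency = (G_in - G_out) / G_in * 100%
Efficiency = (656 - 202) / 656 * 100
Efficiency = 454 / 656 * 100
Efficiency = 69.21%


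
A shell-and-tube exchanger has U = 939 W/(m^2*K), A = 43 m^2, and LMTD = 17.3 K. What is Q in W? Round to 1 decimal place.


Q = U * A * LMTD
Q = 939 * 43 * 17.3
Q = 698522.1 W


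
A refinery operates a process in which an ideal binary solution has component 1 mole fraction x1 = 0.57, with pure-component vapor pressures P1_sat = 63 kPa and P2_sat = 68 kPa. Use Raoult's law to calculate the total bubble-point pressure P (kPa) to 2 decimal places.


P = x1*P1_sat + x2*P2_sat
x2 = 1 - x1 = 1 - 0.57 = 0.43
P = 0.57*63 + 0.43*68
P = 35.91 + 29.24
P = 65.15 kPa


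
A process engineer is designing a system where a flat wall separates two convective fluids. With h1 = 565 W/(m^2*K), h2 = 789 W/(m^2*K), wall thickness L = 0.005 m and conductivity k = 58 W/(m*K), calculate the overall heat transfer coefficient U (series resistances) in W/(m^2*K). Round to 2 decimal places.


1/U = 1/h1 + L/k + 1/h2
1/U = 1/565 + 0.005/58 + 1/789
1/U = 0.0017699115 + 8.62069e-05 + 0.0012674271
1/U = 0.0031235455
U = 320.15 W/(m^2*K)


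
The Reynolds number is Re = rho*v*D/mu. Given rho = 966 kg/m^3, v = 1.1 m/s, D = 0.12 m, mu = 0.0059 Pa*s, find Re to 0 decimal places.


Re = rho * v * D / mu
Re = 966 * 1.1 * 0.12 / 0.0059
Re = 127.512 / 0.0059
Re = 21612


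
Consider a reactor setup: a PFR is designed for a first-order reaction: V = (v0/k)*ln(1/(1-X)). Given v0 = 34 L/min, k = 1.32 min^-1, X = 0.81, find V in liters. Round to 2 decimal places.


V = (v0/k) * ln(1/(1-X))
V = (34/1.32) * ln(1/(1-0.81))
V = 25.757576 * ln(5.263158)
V = 25.757576 * 1.660731
V = 42.78 L


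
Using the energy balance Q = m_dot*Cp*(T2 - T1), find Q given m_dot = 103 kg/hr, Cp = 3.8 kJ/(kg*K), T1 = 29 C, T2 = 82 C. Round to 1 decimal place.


Q = m_dot * Cp * (T2 - T1)
Q = 103 * 3.8 * (82 - 29)
Q = 103 * 3.8 * 53
Q = 20744.2 kJ/hr


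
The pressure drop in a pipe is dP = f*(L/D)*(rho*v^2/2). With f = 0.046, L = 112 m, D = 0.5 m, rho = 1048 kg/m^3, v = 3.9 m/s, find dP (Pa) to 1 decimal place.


dP = f * (L/D) * (rho*v^2/2)
dP = 0.046 * (112/0.5) * (1048*3.9^2/2)
L/D = 224.0
rho*v^2/2 = 1048*15.21/2 = 7970.04
dP = 0.046 * 224.0 * 7970.04
dP = 82123.3 Pa


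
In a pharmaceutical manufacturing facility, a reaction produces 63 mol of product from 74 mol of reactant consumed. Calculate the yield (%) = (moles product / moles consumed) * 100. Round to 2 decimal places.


Yield = (moles product / moles consumed) * 100%
Yield = (63 / 74) * 100
Yield = 0.8514 * 100
Yield = 85.14%


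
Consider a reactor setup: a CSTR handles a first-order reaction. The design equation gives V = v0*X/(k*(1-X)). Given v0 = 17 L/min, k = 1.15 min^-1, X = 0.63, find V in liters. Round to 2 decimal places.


V = v0 * X / (k * (1 - X))
V = 17 * 0.63 / (1.15 * (1 - 0.63))
V = 10.71 / (1.15 * 0.37)
V = 10.71 / 0.4255
V = 25.17 L


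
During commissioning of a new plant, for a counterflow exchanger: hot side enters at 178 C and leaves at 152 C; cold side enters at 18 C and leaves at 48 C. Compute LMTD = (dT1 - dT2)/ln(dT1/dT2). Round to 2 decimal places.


dT1 = Th_in - Tc_out = 178 - 48 = 130
dT2 = Th_out - Tc_in = 152 - 18 = 134
LMTD = (dT1 - dT2) / ln(dT1/dT2)
LMTD = (130 - 134) / ln(130/134)
LMTD = 131.99 K


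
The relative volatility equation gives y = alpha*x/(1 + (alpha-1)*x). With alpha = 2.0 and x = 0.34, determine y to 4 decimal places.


y = alpha*x / (1 + (alpha-1)*x)
y = 2.0*0.34 / (1 + (2.0-1)*0.34)
y = 0.68 / (1 + 0.34)
y = 0.68 / 1.34
y = 0.5075


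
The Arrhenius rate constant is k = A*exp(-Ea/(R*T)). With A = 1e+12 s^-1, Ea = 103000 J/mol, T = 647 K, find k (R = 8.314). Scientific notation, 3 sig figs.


k = A * exp(-Ea/(R*T))
k = 1e+12 * exp(-103000 / (8.314 * 647))
k = 1e+12 * exp(-19.147978)
k = 4.83e+03


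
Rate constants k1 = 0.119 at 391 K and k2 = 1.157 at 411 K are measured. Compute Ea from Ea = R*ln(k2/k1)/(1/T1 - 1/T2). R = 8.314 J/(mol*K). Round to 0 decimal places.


Ea = R * ln(k2/k1) / (1/T1 - 1/T2)
ln(k2/k1) = ln(1.157/0.119) = 2.2744622
1/T1 - 1/T2 = 1/391 - 1/411 = 0.000124454733
Ea = 8.314 * 2.2744622 / 0.000124454733
Ea = 151942 J/mol


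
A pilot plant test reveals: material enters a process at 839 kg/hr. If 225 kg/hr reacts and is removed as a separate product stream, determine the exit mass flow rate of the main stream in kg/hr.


Steady-state mass balance on the main outlet: F_out = F_in - F_removed
F_out = 839 - 225
F_out = 614 kg/hr


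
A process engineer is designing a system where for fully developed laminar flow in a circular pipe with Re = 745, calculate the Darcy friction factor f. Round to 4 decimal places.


f = 64 / Re
f = 64 / 745
f = 0.0859


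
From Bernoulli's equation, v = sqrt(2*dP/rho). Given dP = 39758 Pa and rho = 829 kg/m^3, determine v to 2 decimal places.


v = sqrt(2*dP/rho)
v = sqrt(2*39758/829)
v = sqrt(95.917973)
v = 9.79 m/s


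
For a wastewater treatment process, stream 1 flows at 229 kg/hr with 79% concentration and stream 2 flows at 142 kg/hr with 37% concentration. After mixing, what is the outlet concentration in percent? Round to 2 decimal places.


Mass balance on solute: F1*x1 + F2*x2 = F3*x3
F3 = F1 + F2 = 229 + 142 = 371 kg/hr
x3 = (F1*x1 + F2*x2)/F3
x3 = (229*0.79 + 142*0.37) / 371
x3 = 62.92%


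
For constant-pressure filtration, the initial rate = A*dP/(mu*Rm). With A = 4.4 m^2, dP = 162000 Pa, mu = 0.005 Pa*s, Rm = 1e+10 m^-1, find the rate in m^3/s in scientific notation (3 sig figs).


rate = A * dP / (mu * Rm)
rate = 4.4 * 162000 / (0.005 * 1e+10)
rate = 712800.0 / 5.000e+07
rate = 1.43e-02 m^3/s


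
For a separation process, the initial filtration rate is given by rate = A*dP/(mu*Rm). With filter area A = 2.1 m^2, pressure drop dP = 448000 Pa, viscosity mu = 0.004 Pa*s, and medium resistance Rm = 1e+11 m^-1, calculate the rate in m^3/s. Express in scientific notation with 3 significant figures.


rate = A * dP / (mu * Rm)
rate = 2.1 * 448000 / (0.004 * 1e+11)
rate = 940800.0 / 4.000e+08
rate = 2.35e-03 m^3/s


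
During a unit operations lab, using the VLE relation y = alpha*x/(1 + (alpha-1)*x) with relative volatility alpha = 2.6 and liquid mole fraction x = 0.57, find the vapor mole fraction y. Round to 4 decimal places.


y = alpha*x / (1 + (alpha-1)*x)
y = 2.6*0.57 / (1 + (2.6-1)*0.57)
y = 1.482 / (1 + 0.912)
y = 1.482 / 1.912
y = 0.7751


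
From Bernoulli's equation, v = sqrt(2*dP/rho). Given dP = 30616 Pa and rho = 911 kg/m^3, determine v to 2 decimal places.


v = sqrt(2*dP/rho)
v = sqrt(2*30616/911)
v = sqrt(67.21405)
v = 8.20 m/s


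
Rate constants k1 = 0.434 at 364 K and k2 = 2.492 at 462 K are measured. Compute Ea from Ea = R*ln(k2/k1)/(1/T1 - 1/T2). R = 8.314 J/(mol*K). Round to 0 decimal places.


Ea = R * ln(k2/k1) / (1/T1 - 1/T2)
ln(k2/k1) = ln(2.492/0.434) = 1.7477963
1/T1 - 1/T2 = 1/364 - 1/462 = 0.000582750583
Ea = 8.314 * 1.7477963 / 0.000582750583
Ea = 24936 J/mol


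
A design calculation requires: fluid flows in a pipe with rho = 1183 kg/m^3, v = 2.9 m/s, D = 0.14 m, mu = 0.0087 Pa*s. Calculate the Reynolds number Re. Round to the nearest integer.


Re = rho * v * D / mu
Re = 1183 * 2.9 * 0.14 / 0.0087
Re = 480.298 / 0.0087
Re = 55207


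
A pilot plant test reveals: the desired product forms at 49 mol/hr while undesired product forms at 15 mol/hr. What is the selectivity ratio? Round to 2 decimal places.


S = desired product rate / undesired product rate
S = 49 / 15
S = 3.27


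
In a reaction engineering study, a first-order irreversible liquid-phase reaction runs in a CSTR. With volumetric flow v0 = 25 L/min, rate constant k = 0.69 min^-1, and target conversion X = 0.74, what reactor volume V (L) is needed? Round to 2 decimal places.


V = v0 * X / (k * (1 - X))
V = 25 * 0.74 / (0.69 * (1 - 0.74))
V = 18.5 / (0.69 * 0.26)
V = 18.5 / 0.1794
V = 103.12 L


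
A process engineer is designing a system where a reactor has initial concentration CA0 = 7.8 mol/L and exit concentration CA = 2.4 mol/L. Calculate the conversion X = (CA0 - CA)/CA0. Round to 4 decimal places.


X = (CA0 - CA) / CA0
X = (7.8 - 2.4) / 7.8
X = 5.4 / 7.8
X = 0.6923


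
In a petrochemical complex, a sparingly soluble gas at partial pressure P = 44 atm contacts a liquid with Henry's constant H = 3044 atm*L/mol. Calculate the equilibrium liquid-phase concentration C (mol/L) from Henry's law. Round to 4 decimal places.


C = P / H
C = 44 / 3044
C = 0.0145 mol/L


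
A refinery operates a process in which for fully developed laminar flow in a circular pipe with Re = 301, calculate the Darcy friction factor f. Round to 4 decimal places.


f = 64 / Re
f = 64 / 301
f = 0.2126


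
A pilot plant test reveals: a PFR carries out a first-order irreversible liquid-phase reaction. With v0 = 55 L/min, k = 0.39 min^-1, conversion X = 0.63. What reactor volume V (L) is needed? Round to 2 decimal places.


V = (v0/k) * ln(1/(1-X))
V = (55/0.39) * ln(1/(1-0.63))
V = 141.025641 * ln(2.702703)
V = 141.025641 * 0.994252
V = 140.22 L


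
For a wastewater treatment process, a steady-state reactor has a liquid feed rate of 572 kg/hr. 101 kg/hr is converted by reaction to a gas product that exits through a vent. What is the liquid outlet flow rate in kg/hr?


Steady-state mass balance on the main outlet: F_out = F_in - F_removed
F_out = 572 - 101
F_out = 471 kg/hr


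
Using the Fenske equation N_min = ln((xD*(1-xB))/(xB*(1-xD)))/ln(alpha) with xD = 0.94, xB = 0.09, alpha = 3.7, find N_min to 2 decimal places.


N_min = ln((xD*(1-xB))/(xB*(1-xD))) / ln(alpha)
Numerator inside ln: 0.8554 / 0.0054 = 158.407407
ln(158.407407) = 5.06517
ln(alpha) = ln(3.7) = 1.308333
N_min = 5.06517 / 1.308333 = 3.87


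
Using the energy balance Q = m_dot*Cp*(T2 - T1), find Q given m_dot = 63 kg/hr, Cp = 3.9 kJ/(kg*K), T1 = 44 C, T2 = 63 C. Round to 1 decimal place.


Q = m_dot * Cp * (T2 - T1)
Q = 63 * 3.9 * (63 - 44)
Q = 63 * 3.9 * 19
Q = 4668.3 kJ/hr


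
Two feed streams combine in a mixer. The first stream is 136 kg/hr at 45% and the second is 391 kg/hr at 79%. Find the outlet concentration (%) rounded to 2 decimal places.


Mass balance on solute: F1*x1 + F2*x2 = F3*x3
F3 = F1 + F2 = 136 + 391 = 527 kg/hr
x3 = (F1*x1 + F2*x2)/F3
x3 = (136*0.45 + 391*0.79) / 527
x3 = 70.23%


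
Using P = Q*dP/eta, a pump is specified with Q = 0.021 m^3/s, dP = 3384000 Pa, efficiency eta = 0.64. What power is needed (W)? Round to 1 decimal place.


P = Q * dP / eta
P = 0.021 * 3384000 / 0.64
P = 71064.0 / 0.64
P = 111037.5 W


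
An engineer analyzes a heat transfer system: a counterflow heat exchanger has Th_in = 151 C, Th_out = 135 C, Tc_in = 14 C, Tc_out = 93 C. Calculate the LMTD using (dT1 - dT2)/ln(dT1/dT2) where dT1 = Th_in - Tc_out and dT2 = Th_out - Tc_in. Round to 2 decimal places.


dT1 = Th_in - Tc_out = 151 - 93 = 58
dT2 = Th_out - Tc_in = 135 - 14 = 121
LMTD = (dT1 - dT2) / ln(dT1/dT2)
LMTD = (58 - 121) / ln(58/121)
LMTD = 85.67 K


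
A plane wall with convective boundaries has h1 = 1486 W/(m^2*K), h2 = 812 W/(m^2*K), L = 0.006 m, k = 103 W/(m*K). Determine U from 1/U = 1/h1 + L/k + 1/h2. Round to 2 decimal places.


1/U = 1/h1 + L/k + 1/h2
1/U = 1/1486 + 0.006/103 + 1/812
1/U = 0.0006729475 + 5.82524e-05 + 0.0012315271
1/U = 0.001962727
U = 509.50 W/(m^2*K)


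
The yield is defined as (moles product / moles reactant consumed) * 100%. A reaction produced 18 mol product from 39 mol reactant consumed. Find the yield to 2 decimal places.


Yield = (moles product / moles consumed) * 100%
Yield = (18 / 39) * 100
Yield = 0.4615 * 100
Yield = 46.15%


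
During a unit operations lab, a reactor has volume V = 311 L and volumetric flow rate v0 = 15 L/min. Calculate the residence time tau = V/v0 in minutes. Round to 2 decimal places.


tau = V / v0
tau = 311 / 15
tau = 20.73 min


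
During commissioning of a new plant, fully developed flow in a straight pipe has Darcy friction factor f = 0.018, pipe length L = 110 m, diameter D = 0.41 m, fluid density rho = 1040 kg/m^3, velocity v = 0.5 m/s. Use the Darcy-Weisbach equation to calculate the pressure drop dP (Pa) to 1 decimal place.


dP = f * (L/D) * (rho*v^2/2)
dP = 0.018 * (110/0.41) * (1040*0.5^2/2)
L/D = 268.29268293
rho*v^2/2 = 1040*0.25/2 = 130.0
dP = 0.018 * 268.29268293 * 130.0
dP = 627.8 Pa


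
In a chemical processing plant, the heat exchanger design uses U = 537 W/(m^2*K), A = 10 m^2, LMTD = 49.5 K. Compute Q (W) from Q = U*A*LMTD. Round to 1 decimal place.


Q = U * A * LMTD
Q = 537 * 10 * 49.5
Q = 265815.0 W


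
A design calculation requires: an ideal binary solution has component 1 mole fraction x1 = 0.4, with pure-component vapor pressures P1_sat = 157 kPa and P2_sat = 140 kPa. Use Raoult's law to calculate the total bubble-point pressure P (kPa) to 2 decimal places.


P = x1*P1_sat + x2*P2_sat
x2 = 1 - x1 = 1 - 0.4 = 0.6
P = 0.4*157 + 0.6*140
P = 62.8 + 84.0
P = 146.80 kPa


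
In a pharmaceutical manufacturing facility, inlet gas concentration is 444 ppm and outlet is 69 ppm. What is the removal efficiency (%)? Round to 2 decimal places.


Efficiency = (G_in - G_out) / G_in * 100%
Efficiency = (444 - 69) / 444 * 100
Efficiency = 375 / 444 * 100
Efficiency = 84.46%


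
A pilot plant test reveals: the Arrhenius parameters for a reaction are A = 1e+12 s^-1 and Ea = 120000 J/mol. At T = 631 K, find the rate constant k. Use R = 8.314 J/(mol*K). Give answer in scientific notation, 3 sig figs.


k = A * exp(-Ea/(R*T))
k = 1e+12 * exp(-120000 / (8.314 * 631))
k = 1e+12 * exp(-22.873987)
k = 1.16e+02


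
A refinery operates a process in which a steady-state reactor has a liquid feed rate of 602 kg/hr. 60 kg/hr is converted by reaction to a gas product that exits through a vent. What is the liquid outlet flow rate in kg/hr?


Steady-state mass balance on the main outlet: F_out = F_in - F_removed
F_out = 602 - 60
F_out = 542 kg/hr


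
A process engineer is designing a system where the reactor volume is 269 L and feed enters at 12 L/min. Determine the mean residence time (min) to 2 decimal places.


tau = V / v0
tau = 269 / 12
tau = 22.42 min


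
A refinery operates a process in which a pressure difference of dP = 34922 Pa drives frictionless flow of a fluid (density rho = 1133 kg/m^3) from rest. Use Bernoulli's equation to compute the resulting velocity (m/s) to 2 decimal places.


v = sqrt(2*dP/rho)
v = sqrt(2*34922/1133)
v = sqrt(61.64519)
v = 7.85 m/s


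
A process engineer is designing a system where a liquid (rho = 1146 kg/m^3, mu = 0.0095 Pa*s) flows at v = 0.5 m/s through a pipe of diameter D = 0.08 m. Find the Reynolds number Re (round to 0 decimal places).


Re = rho * v * D / mu
Re = 1146 * 0.5 * 0.08 / 0.0095
Re = 45.84 / 0.0095
Re = 4825


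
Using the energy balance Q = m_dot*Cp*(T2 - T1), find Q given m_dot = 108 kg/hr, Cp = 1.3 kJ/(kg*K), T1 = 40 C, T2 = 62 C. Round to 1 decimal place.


Q = m_dot * Cp * (T2 - T1)
Q = 108 * 1.3 * (62 - 40)
Q = 108 * 1.3 * 22
Q = 3088.8 kJ/hr


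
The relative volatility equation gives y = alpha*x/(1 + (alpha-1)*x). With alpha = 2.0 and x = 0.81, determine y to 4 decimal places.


y = alpha*x / (1 + (alpha-1)*x)
y = 2.0*0.81 / (1 + (2.0-1)*0.81)
y = 1.62 / (1 + 0.81)
y = 1.62 / 1.81
y = 0.8950


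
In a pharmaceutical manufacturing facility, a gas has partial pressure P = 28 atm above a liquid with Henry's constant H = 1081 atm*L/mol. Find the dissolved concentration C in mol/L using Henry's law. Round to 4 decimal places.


C = P / H
C = 28 / 1081
C = 0.0259 mol/L


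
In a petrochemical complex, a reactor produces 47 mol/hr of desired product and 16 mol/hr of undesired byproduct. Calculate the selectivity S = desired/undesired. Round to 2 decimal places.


S = desired product rate / undesired product rate
S = 47 / 16
S = 2.94


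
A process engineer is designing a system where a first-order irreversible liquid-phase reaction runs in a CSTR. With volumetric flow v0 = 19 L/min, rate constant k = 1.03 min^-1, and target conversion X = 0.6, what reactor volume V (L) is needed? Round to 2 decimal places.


V = v0 * X / (k * (1 - X))
V = 19 * 0.6 / (1.03 * (1 - 0.6))
V = 11.4 / (1.03 * 0.4)
V = 11.4 / 0.412
V = 27.67 L


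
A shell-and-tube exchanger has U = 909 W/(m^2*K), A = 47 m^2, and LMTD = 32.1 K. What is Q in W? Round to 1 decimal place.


Q = U * A * LMTD
Q = 909 * 47 * 32.1
Q = 1371408.3 W


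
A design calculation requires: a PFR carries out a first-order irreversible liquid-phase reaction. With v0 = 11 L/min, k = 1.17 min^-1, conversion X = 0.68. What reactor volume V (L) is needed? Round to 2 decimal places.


V = (v0/k) * ln(1/(1-X))
V = (11/1.17) * ln(1/(1-0.68))
V = 9.401709 * ln(3.125)
V = 9.401709 * 1.139434
V = 10.71 L


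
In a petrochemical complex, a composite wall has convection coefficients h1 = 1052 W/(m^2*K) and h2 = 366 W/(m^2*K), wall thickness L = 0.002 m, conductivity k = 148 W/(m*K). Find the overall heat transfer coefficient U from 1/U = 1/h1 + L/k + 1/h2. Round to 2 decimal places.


1/U = 1/h1 + L/k + 1/h2
1/U = 1/1052 + 0.002/148 + 1/366
1/U = 0.0009505703 + 1.35135e-05 + 0.0027322404
1/U = 0.0036963242
U = 270.54 W/(m^2*K)


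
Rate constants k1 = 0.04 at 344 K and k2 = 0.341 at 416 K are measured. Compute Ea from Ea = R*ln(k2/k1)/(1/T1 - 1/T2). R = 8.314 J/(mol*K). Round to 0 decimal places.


Ea = R * ln(k2/k1) / (1/T1 - 1/T2)
ln(k2/k1) = ln(0.341/0.04) = 2.143003
1/T1 - 1/T2 = 1/344 - 1/416 = 0.00050313059
Ea = 8.314 * 2.143003 / 0.00050313059
Ea = 35412 J/mol


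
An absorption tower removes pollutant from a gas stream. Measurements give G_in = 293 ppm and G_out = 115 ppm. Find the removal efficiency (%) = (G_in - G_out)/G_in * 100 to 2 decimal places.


Efficiency = (G_in - G_out) / G_in * 100%
Efficiency = (293 - 115) / 293 * 100
Efficiency = 178 / 293 * 100
Efficiency = 60.75%


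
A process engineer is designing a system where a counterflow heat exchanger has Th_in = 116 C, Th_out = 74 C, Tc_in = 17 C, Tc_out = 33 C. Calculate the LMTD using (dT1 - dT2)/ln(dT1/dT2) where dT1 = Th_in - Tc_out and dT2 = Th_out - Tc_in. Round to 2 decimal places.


dT1 = Th_in - Tc_out = 116 - 33 = 83
dT2 = Th_out - Tc_in = 74 - 17 = 57
LMTD = (dT1 - dT2) / ln(dT1/dT2)
LMTD = (83 - 57) / ln(83/57)
LMTD = 69.19 K


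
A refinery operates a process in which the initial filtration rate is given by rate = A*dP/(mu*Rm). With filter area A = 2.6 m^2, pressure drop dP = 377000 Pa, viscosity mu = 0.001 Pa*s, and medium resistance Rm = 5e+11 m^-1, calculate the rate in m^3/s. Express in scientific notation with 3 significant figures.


rate = A * dP / (mu * Rm)
rate = 2.6 * 377000 / (0.001 * 5e+11)
rate = 980200.0 / 5.000e+08
rate = 1.96e-03 m^3/s


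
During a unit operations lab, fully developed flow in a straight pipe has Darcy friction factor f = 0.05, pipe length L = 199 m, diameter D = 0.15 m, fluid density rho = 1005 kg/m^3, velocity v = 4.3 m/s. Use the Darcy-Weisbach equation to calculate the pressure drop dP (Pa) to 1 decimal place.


dP = f * (L/D) * (rho*v^2/2)
dP = 0.05 * (199/0.15) * (1005*4.3^2/2)
L/D = 1326.66666667
rho*v^2/2 = 1005*18.49/2 = 9291.225
dP = 0.05 * 1326.66666667 * 9291.225
dP = 616317.9 Pa


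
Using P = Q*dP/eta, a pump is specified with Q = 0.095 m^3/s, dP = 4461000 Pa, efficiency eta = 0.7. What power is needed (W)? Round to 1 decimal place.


P = Q * dP / eta
P = 0.095 * 4461000 / 0.7
P = 423795.0 / 0.7
P = 605421.4 W


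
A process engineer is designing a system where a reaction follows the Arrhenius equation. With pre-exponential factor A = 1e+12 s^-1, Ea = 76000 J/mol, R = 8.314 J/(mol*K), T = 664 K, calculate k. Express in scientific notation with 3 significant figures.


k = A * exp(-Ea/(R*T))
k = 1e+12 * exp(-76000 / (8.314 * 664))
k = 1e+12 * exp(-13.766879)
k = 1.05e+06


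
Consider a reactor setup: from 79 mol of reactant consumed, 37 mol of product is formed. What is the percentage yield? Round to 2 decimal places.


Yield = (moles product / moles consumed) * 100%
Yield = (37 / 79) * 100
Yield = 0.4684 * 100
Yield = 46.84%


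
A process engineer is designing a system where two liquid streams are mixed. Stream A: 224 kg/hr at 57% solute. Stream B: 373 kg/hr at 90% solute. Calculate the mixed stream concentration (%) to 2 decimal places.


Mass balance on solute: F1*x1 + F2*x2 = F3*x3
F3 = F1 + F2 = 224 + 373 = 597 kg/hr
x3 = (F1*x1 + F2*x2)/F3
x3 = (224*0.57 + 373*0.9) / 597
x3 = 77.62%


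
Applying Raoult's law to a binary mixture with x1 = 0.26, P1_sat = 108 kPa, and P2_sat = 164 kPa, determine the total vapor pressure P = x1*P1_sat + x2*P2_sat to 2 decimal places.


P = x1*P1_sat + x2*P2_sat
x2 = 1 - x1 = 1 - 0.26 = 0.74
P = 0.26*108 + 0.74*164
P = 28.08 + 121.36
P = 149.44 kPa


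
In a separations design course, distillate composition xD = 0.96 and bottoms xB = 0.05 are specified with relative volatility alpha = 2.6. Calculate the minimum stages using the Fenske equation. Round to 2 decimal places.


N_min = ln((xD*(1-xB))/(xB*(1-xD))) / ln(alpha)
Numerator inside ln: 0.912 / 0.002 = 456.0
ln(456.0) = 6.122493
ln(alpha) = ln(2.6) = 0.955511
N_min = 6.122493 / 0.955511 = 6.41


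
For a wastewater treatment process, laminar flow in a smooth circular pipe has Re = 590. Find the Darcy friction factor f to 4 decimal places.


f = 64 / Re
f = 64 / 590
f = 0.1085


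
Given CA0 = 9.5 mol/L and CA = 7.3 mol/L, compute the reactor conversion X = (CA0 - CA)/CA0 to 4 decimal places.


X = (CA0 - CA) / CA0
X = (9.5 - 7.3) / 9.5
X = 2.2 / 9.5
X = 0.2316


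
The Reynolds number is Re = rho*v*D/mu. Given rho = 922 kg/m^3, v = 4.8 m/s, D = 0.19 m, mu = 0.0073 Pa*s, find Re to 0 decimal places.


Re = rho * v * D / mu
Re = 922 * 4.8 * 0.19 / 0.0073
Re = 840.864 / 0.0073
Re = 115187


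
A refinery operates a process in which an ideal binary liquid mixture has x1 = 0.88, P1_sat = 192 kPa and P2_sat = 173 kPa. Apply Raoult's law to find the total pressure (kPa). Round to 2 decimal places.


P = x1*P1_sat + x2*P2_sat
x2 = 1 - x1 = 1 - 0.88 = 0.12
P = 0.88*192 + 0.12*173
P = 168.96 + 20.76
P = 189.72 kPa


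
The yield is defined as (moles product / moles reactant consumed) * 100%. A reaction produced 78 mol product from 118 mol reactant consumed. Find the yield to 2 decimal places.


Yield = (moles product / moles consumed) * 100%
Yield = (78 / 118) * 100
Yield = 0.661 * 100
Yield = 66.10%


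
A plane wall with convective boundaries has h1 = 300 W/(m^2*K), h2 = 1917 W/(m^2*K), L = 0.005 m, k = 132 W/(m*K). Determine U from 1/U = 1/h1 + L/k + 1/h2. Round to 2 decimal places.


1/U = 1/h1 + L/k + 1/h2
1/U = 1/300 + 0.005/132 + 1/1917
1/U = 0.0033333333 + 3.78788e-05 + 0.0005216484
1/U = 0.0038928605
U = 256.88 W/(m^2*K)


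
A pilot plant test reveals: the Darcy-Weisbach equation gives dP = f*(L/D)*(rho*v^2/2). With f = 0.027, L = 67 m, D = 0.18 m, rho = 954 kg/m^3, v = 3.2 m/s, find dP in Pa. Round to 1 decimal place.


dP = f * (L/D) * (rho*v^2/2)
dP = 0.027 * (67/0.18) * (954*3.2^2/2)
L/D = 372.22222222
rho*v^2/2 = 954*10.24/2 = 4884.48
dP = 0.027 * 372.22222222 * 4884.48
dP = 49089.0 Pa


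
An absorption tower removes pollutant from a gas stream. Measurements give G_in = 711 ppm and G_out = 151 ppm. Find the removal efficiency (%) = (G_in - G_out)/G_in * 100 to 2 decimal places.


Efficiency = (G_in - G_out) / G_in * 100%
Efficiency = (711 - 151) / 711 * 100
Efficiency = 560 / 711 * 100
Efficiency = 78.76%


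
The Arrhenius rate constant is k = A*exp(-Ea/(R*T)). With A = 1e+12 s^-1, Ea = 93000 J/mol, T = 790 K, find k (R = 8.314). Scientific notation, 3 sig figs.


k = A * exp(-Ea/(R*T))
k = 1e+12 * exp(-93000 / (8.314 * 790))
k = 1e+12 * exp(-14.159432)
k = 7.09e+05


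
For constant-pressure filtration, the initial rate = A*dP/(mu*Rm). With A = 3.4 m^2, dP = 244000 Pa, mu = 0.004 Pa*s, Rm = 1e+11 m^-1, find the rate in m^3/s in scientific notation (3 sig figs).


rate = A * dP / (mu * Rm)
rate = 3.4 * 244000 / (0.004 * 1e+11)
rate = 829600.0 / 4.000e+08
rate = 2.07e-03 m^3/s


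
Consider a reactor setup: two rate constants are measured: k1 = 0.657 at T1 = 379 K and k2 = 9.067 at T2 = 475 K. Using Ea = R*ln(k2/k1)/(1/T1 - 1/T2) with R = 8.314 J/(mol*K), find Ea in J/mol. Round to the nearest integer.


Ea = R * ln(k2/k1) / (1/T1 - 1/T2)
ln(k2/k1) = ln(9.067/0.657) = 2.6247127
1/T1 - 1/T2 = 1/379 - 1/475 = 0.00053325927
Ea = 8.314 * 2.6247127 / 0.00053325927
Ea = 40922 J/mol


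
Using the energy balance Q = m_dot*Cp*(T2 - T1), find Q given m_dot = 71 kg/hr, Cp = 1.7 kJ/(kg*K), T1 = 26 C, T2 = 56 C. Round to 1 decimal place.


Q = m_dot * Cp * (T2 - T1)
Q = 71 * 1.7 * (56 - 26)
Q = 71 * 1.7 * 30
Q = 3621.0 kJ/hr


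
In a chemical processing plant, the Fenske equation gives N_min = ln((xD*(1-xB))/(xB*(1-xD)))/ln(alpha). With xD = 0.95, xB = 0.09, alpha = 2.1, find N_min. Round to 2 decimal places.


N_min = ln((xD*(1-xB))/(xB*(1-xD))) / ln(alpha)
Numerator inside ln: 0.8645 / 0.0045 = 192.111111
ln(192.111111) = 5.258074
ln(alpha) = ln(2.1) = 0.741937
N_min = 5.258074 / 0.741937 = 7.09


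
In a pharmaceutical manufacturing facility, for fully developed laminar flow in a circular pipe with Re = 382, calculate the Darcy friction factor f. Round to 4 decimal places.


f = 64 / Re
f = 64 / 382
f = 0.1675


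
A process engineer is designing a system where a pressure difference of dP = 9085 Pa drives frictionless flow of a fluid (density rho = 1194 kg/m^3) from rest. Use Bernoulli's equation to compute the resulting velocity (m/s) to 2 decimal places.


v = sqrt(2*dP/rho)
v = sqrt(2*9085/1194)
v = sqrt(15.217755)
v = 3.90 m/s


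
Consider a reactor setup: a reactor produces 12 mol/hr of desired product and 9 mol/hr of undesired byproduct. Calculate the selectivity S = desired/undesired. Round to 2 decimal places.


S = desired product rate / undesired product rate
S = 12 / 9
S = 1.33


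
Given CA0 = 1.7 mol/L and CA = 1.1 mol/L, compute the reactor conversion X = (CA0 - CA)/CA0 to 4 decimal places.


X = (CA0 - CA) / CA0
X = (1.7 - 1.1) / 1.7
X = 0.6 / 1.7
X = 0.3529


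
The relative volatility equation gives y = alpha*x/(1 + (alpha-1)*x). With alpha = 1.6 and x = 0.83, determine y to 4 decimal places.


y = alpha*x / (1 + (alpha-1)*x)
y = 1.6*0.83 / (1 + (1.6-1)*0.83)
y = 1.328 / (1 + 0.498)
y = 1.328 / 1.498
y = 0.8865


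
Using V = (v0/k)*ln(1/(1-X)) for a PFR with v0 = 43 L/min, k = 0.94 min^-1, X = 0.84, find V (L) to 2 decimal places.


V = (v0/k) * ln(1/(1-X))
V = (43/0.94) * ln(1/(1-0.84))
V = 45.744681 * ln(6.25)
V = 45.744681 * 1.832581
V = 83.83 L


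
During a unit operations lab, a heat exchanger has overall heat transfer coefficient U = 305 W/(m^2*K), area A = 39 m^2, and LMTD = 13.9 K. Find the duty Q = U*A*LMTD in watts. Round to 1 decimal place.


Q = U * A * LMTD
Q = 305 * 39 * 13.9
Q = 165340.5 W


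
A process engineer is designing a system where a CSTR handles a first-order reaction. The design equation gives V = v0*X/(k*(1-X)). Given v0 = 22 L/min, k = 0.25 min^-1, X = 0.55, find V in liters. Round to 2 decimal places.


V = v0 * X / (k * (1 - X))
V = 22 * 0.55 / (0.25 * (1 - 0.55))
V = 12.1 / (0.25 * 0.45)
V = 12.1 / 0.1125
V = 107.56 L


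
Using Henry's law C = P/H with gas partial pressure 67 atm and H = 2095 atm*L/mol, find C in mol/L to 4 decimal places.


C = P / H
C = 67 / 2095
C = 0.0320 mol/L


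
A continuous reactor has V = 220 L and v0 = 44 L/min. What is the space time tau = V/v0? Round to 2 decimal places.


tau = V / v0
tau = 220 / 44
tau = 5.00 min


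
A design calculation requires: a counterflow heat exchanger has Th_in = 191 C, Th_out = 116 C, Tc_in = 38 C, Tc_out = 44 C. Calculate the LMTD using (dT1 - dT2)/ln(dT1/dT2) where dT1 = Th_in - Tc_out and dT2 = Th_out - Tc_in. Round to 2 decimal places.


dT1 = Th_in - Tc_out = 191 - 44 = 147
dT2 = Th_out - Tc_in = 116 - 38 = 78
LMTD = (dT1 - dT2) / ln(dT1/dT2)
LMTD = (147 - 78) / ln(147/78)
LMTD = 108.88 K


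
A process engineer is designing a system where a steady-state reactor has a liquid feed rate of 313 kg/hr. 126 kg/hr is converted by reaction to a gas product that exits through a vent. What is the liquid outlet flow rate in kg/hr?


Steady-state mass balance on the main outlet: F_out = F_in - F_removed
F_out = 313 - 126
F_out = 187 kg/hr


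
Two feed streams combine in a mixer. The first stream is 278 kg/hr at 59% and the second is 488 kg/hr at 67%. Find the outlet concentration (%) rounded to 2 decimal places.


Mass balance on solute: F1*x1 + F2*x2 = F3*x3
F3 = F1 + F2 = 278 + 488 = 766 kg/hr
x3 = (F1*x1 + F2*x2)/F3
x3 = (278*0.59 + 488*0.67) / 766
x3 = 64.10%


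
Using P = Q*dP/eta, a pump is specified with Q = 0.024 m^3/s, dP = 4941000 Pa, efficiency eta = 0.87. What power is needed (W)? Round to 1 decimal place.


P = Q * dP / eta
P = 0.024 * 4941000 / 0.87
P = 118584.0 / 0.87
P = 136303.4 W


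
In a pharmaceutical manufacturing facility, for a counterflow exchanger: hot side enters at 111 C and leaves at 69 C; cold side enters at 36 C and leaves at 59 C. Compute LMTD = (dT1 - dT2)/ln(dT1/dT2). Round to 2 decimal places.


dT1 = Th_in - Tc_out = 111 - 59 = 52
dT2 = Th_out - Tc_in = 69 - 36 = 33
LMTD = (dT1 - dT2) / ln(dT1/dT2)
LMTD = (52 - 33) / ln(52/33)
LMTD = 41.78 K


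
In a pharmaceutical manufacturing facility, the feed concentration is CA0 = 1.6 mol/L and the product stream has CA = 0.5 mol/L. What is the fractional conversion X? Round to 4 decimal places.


X = (CA0 - CA) / CA0
X = (1.6 - 0.5) / 1.6
X = 1.1 / 1.6
X = 0.6875


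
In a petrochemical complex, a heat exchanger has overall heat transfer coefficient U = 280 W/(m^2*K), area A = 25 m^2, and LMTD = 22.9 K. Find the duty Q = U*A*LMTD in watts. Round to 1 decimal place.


Q = U * A * LMTD
Q = 280 * 25 * 22.9
Q = 160300.0 W


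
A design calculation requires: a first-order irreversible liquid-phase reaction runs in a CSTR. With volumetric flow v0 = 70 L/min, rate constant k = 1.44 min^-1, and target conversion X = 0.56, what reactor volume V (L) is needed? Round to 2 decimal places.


V = v0 * X / (k * (1 - X))
V = 70 * 0.56 / (1.44 * (1 - 0.56))
V = 39.2 / (1.44 * 0.44)
V = 39.2 / 0.6336
V = 61.87 L


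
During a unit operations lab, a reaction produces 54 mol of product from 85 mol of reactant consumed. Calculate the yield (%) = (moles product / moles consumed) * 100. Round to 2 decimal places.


Yield = (moles product / moles consumed) * 100%
Yield = (54 / 85) * 100
Yield = 0.6353 * 100
Yield = 63.53%


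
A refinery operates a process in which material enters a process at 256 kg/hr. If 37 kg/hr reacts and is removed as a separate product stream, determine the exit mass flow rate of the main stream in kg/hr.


Steady-state mass balance on the main outlet: F_out = F_in - F_removed
F_out = 256 - 37
F_out = 219 kg/hr


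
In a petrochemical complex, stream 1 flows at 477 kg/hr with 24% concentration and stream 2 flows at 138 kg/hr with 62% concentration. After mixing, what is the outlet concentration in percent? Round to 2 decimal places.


Mass balance on solute: F1*x1 + F2*x2 = F3*x3
F3 = F1 + F2 = 477 + 138 = 615 kg/hr
x3 = (F1*x1 + F2*x2)/F3
x3 = (477*0.24 + 138*0.62) / 615
x3 = 32.53%


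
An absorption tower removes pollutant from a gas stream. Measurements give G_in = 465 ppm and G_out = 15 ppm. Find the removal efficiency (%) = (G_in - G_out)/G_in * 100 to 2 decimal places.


Efficiency = (G_in - G_out) / G_in * 100%
Efficiency = (465 - 15) / 465 * 100
Efficiency = 450 / 465 * 100
Efficiency = 96.77%


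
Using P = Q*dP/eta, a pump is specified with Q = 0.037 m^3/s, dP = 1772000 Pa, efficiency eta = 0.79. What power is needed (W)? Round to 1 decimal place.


P = Q * dP / eta
P = 0.037 * 1772000 / 0.79
P = 65564.0 / 0.79
P = 82992.4 W


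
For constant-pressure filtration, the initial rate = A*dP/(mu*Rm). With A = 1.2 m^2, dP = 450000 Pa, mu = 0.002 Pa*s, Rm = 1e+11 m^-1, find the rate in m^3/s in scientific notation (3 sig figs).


rate = A * dP / (mu * Rm)
rate = 1.2 * 450000 / (0.002 * 1e+11)
rate = 540000.0 / 2.000e+08
rate = 2.70e-03 m^3/s
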